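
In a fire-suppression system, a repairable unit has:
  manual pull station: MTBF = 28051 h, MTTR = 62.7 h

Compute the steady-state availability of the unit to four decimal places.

A(manual pull station) = MTBF/(MTBF+MTTR) = 28051/(28051+62.7) = 0.9978

0.9978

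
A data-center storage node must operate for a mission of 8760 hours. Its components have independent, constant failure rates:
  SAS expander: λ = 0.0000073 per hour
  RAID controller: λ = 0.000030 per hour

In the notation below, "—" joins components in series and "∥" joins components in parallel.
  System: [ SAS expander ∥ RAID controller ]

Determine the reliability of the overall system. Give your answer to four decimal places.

0.9857

R(SAS expander) = exp(−0.0000073 × 8760) = 0.938054
R(RAID controller) = exp(−0.000030 × 8760) = 0.768896
Parallel (SAS expander and RAID controller): 1 − (1 − 0.938054)(1 − 0.768896) = 0.9857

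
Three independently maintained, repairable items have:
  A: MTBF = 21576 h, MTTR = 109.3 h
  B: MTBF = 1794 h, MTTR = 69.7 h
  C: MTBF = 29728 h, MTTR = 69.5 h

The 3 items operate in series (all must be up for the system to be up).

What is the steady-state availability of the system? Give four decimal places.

A(A) = MTBF/(MTBF+MTTR) = 21576/(21576+109.3) = 0.994960
A(B) = MTBF/(MTBF+MTTR) = 1794/(1794+69.7) = 0.962601
A(C) = MTBF/(MTBF+MTTR) = 29728/(29728+69.5) = 0.997668
Series availability: 0.994960 × 0.962601 × 0.997668 = 0.9555

0.9555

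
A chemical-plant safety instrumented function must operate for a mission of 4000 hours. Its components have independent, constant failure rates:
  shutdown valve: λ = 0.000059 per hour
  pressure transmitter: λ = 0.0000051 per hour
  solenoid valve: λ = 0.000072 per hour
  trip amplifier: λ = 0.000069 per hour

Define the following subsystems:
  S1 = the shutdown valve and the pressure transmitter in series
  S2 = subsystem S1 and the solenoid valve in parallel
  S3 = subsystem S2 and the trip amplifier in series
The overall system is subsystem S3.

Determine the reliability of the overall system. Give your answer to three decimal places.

R(shutdown valve) = exp(−0.000059 × 4000) = 0.78978
R(pressure transmitter) = exp(−0.0000051 × 4000) = 0.97981
R(solenoid valve) = exp(−0.000072 × 4000) = 0.74976
R(trip amplifier) = exp(−0.000069 × 4000) = 0.75881
Series (shutdown valve and pressure transmitter): 0.78978 × 0.97981 = 0.77383
Parallel ([0.77383] and solenoid valve): 1 − (1 − 0.77383)(1 − 0.74976) = 0.94340
Series ([0.94340] and trip amplifier): 0.94340 × 0.75881 = 0.716

0.716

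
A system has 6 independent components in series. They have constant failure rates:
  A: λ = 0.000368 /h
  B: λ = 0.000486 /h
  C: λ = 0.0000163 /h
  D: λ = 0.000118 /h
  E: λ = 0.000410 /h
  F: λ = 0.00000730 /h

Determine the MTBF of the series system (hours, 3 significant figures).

711

Series of exponential components: λ_sys = Σ λ_i
λ_sys = 0.000368 + 0.000486 + 0.0000163 + 0.000118 + 0.000410 + 0.00000730 = 1.4056e-03 /h
MTBF = 1 / λ_sys = 711 h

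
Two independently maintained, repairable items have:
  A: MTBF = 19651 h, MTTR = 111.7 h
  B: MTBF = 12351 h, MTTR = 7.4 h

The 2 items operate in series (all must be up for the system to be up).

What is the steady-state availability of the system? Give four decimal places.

A(A) = MTBF/(MTBF+MTTR) = 19651/(19651+111.7) = 0.994348
A(B) = MTBF/(MTBF+MTTR) = 12351/(12351+7.4) = 0.999401
Series availability: 0.994348 × 0.999401 = 0.9938

0.9938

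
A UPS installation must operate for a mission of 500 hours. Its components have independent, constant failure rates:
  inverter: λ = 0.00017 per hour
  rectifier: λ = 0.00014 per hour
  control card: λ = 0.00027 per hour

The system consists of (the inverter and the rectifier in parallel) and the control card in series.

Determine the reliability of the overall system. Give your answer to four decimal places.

0.8689

R(inverter) = exp(−0.00017 × 500) = 0.918512
R(rectifier) = exp(−0.00014 × 500) = 0.932394
R(control card) = exp(−0.00027 × 500) = 0.873716
Parallel (inverter and rectifier): 1 − (1 − 0.918512)(1 − 0.932394) = 0.994491
Series ([0.994491] and control card): 0.994491 × 0.873716 = 0.8689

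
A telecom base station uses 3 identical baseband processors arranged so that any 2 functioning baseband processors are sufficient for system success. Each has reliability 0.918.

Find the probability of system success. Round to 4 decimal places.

0.9809

R = Σ_{i=2}^{3} C(3,i) p^i (1−p)^{3−i} with p = 0.918
C(3,2)·0.918^2·0.082^1 = 0.207310
C(3,3)·0.918^3·0.082^0 = 0.773621
Sum = 0.9809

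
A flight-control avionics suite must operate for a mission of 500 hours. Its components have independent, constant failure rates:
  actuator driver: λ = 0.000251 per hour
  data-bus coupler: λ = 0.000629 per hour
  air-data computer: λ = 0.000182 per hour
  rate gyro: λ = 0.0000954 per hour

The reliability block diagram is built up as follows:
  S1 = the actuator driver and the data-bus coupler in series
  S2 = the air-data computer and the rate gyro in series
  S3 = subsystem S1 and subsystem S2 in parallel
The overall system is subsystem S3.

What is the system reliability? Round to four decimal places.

R(actuator driver) = exp(−0.000251 × 500) = 0.882056
R(data-bus coupler) = exp(−0.000629 × 500) = 0.730154
R(air-data computer) = exp(−0.000182 × 500) = 0.913018
R(rate gyro) = exp(−0.0000954 × 500) = 0.953420
Series (actuator driver and data-bus coupler): 0.882056 × 0.730154 = 0.644037
Series (air-data computer and rate gyro): 0.913018 × 0.953420 = 0.870490
Parallel ([0.644037] and [0.870490]): 1 − (1 − 0.644037)(1 − 0.870490) = 0.9539

0.9539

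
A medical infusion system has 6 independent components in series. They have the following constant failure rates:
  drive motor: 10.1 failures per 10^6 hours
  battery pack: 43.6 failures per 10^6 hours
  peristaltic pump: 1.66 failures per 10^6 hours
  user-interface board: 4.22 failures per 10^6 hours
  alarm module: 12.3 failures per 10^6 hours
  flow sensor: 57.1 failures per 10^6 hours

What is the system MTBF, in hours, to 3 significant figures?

Series of exponential components: λ_sys = Σ λ_i
λ_sys = 0.0000101 + 0.0000436 + 0.00000166 + 0.00000422 + 0.0000123 + 0.0000571 = 1.2898e-04 /h
MTBF = 1 / λ_sys = 7750 h

7750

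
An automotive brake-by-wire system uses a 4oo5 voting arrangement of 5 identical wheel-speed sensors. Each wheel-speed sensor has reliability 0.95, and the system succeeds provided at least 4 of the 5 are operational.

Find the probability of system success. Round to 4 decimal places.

0.9774

R = Σ_{i=4}^{5} C(5,i) p^i (1−p)^{5−i} with p = 0.95
C(5,4)·0.95^4·0.05^1 = 0.203627
C(5,5)·0.95^5·0.05^0 = 0.773781
Sum = 0.9774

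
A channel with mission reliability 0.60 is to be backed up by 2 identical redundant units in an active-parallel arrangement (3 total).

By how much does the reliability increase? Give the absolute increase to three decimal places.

R_before = 0.60
R_after = 1 − (1 − 0.60)^3 = 0.936
ΔR = 0.936 − 0.60 = 0.336

0.336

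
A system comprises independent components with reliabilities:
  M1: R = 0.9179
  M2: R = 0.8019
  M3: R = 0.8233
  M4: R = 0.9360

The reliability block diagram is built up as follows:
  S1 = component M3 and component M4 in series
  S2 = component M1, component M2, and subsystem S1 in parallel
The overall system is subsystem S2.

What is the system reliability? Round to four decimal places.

0.9963

Series (M3 and M4): 0.823300 × 0.936000 = 0.770609
Parallel (M1, M2, and [0.770609]): 1 − (1 − 0.917900)(1 − 0.801900)(1 − 0.770609) = 0.9963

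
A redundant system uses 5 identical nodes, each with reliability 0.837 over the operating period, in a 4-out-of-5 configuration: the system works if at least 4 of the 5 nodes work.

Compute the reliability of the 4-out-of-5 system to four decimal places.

R = Σ_{i=4}^{5} C(5,i) p^i (1−p)^{5−i} with p = 0.837
C(5,4)·0.837^4·0.163^1 = 0.399999
C(5,5)·0.837^5·0.163^0 = 0.410797
Sum = 0.8108

0.8108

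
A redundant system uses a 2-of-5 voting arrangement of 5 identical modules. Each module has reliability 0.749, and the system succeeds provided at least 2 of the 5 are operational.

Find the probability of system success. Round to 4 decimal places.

R = Σ_{i=2}^{5} C(5,i) p^i (1−p)^{5−i} with p = 0.749
C(5,2)·0.749^2·0.251^3 = 0.088712
C(5,3)·0.749^3·0.251^2 = 0.264724
C(5,4)·0.749^4·0.251^1 = 0.394976
C(5,5)·0.749^5·0.251^0 = 0.235727
Sum = 0.9841

0.9841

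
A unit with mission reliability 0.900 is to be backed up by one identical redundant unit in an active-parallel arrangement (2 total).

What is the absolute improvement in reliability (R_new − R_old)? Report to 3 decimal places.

0.090

R_before = 0.900
R_after = 1 − (1 − 0.900)^2 = 0.990
ΔR = 0.990 − 0.900 = 0.090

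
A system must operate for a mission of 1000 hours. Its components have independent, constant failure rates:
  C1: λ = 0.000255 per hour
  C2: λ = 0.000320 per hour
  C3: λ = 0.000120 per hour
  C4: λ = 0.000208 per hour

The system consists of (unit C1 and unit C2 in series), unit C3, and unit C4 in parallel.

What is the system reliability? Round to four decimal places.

0.9907

R(C1) = exp(−0.000255 × 1000) = 0.774916
R(C2) = exp(−0.000320 × 1000) = 0.726149
R(C3) = exp(−0.000120 × 1000) = 0.886920
R(C4) = exp(−0.000208 × 1000) = 0.812207
Series (C1 and C2): 0.774916 × 0.726149 = 0.562704
Parallel ([0.562704], C3, and C4): 1 − (1 − 0.562704)(1 − 0.886920)(1 − 0.812207) = 0.9907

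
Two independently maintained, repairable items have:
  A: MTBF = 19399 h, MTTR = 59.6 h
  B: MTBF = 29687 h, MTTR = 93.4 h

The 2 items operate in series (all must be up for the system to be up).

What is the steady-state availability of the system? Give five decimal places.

0.99381

A(A) = MTBF/(MTBF+MTTR) = 19399/(19399+59.6) = 0.996937
A(B) = MTBF/(MTBF+MTTR) = 29687/(29687+93.4) = 0.996864
Series availability: 0.996937 × 0.996864 = 0.99381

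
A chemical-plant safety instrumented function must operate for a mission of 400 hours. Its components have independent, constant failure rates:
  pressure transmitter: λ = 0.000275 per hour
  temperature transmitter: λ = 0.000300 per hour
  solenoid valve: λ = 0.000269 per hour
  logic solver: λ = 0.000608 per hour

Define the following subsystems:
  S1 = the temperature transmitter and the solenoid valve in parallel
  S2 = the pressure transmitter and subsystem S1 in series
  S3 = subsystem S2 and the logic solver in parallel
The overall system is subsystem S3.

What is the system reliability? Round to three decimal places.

0.975

R(pressure transmitter) = exp(−0.000275 × 400) = 0.89583
R(temperature transmitter) = exp(−0.000300 × 400) = 0.88692
R(solenoid valve) = exp(−0.000269 × 400) = 0.89799
R(logic solver) = exp(−0.000608 × 400) = 0.78411
Parallel (temperature transmitter and solenoid valve): 1 − (1 − 0.88692)(1 − 0.89799) = 0.98846
Series (pressure transmitter and [0.98846]): 0.89583 × 0.98846 = 0.88549
Parallel ([0.88549] and logic solver): 1 − (1 − 0.88549)(1 − 0.78411) = 0.975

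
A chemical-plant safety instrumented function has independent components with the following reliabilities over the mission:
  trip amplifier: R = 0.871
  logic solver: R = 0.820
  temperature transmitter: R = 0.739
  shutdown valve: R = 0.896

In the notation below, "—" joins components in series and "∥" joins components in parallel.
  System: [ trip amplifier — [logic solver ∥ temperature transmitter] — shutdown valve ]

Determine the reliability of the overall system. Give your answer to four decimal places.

Parallel (logic solver and temperature transmitter): 1 − (1 − 0.820000)(1 − 0.739000) = 0.953020
Series (trip amplifier, [0.953020], and shutdown valve): 0.871000 × 0.953020 × 0.896000 = 0.7438

0.7438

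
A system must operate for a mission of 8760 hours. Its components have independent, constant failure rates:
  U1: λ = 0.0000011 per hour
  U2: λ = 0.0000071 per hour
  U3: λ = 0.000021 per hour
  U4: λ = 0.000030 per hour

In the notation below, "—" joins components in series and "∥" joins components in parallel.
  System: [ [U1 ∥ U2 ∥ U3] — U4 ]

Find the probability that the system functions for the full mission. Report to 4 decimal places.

0.7688

R(U1) = exp(−0.0000011 × 8760) = 0.990410
R(U2) = exp(−0.0000071 × 8760) = 0.939699
R(U3) = exp(−0.000021 × 8760) = 0.831969
R(U4) = exp(−0.000030 × 8760) = 0.768896
Parallel (U1, U2, and U3): 1 − (1 − 0.990410)(1 − 0.939699)(1 − 0.831969) = 0.999903
Series ([0.999903] and U4): 0.999903 × 0.768896 = 0.7688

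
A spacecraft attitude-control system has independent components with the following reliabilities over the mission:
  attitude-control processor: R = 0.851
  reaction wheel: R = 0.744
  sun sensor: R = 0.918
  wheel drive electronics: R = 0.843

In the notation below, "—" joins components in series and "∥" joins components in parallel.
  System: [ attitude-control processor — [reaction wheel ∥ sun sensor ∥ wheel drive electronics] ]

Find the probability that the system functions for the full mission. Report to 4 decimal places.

0.8482

Parallel (reaction wheel, sun sensor, and wheel drive electronics): 1 − (1 − 0.744000)(1 − 0.918000)(1 − 0.843000) = 0.996704
Series (attitude-control processor and [0.996704]): 0.851000 × 0.996704 = 0.8482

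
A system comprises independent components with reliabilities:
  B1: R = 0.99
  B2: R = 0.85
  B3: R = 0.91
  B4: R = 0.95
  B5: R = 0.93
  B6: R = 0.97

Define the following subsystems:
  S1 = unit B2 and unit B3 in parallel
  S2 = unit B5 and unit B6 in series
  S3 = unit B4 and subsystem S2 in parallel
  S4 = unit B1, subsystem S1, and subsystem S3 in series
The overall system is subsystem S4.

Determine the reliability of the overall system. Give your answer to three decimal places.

Parallel (B2 and B3): 1 − (1 − 0.85000)(1 − 0.91000) = 0.98650
Series (B5 and B6): 0.93000 × 0.97000 = 0.90210
Parallel (B4 and [0.90210]): 1 − (1 − 0.95000)(1 − 0.90210) = 0.99511
Series (B1, [0.98650], and [0.99511]): 0.99000 × 0.98650 × 0.99511 = 0.972

0.972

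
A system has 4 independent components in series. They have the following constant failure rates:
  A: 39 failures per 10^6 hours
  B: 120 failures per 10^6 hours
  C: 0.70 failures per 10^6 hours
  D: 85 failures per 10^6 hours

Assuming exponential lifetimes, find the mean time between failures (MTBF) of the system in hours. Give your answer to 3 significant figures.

4090

Series of exponential components: λ_sys = Σ λ_i
λ_sys = 0.000039 + 0.00012 + 0.00000070 + 0.000085 = 2.4470e-04 /h
MTBF = 1 / λ_sys = 4090 h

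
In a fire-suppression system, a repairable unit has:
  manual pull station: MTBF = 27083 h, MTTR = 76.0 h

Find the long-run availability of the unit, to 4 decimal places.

A(manual pull station) = MTBF/(MTBF+MTTR) = 27083/(27083+76.0) = 0.9972

0.9972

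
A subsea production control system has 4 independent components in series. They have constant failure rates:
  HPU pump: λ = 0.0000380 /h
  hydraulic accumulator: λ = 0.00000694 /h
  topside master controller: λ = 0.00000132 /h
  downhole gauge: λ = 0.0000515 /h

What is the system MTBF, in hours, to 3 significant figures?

Series of exponential components: λ_sys = Σ λ_i
λ_sys = 0.0000380 + 0.00000694 + 0.00000132 + 0.0000515 = 9.7760e-05 /h
MTBF = 1 / λ_sys = 10200 h

10200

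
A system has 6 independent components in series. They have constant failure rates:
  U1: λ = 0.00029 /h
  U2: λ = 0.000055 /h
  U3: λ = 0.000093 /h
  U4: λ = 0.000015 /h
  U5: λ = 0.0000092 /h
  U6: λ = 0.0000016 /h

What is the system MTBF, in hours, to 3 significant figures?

2160

Series of exponential components: λ_sys = Σ λ_i
λ_sys = 0.00029 + 0.000055 + 0.000093 + 0.000015 + 0.0000092 + 0.0000016 = 4.6380e-04 /h
MTBF = 1 / λ_sys = 2160 h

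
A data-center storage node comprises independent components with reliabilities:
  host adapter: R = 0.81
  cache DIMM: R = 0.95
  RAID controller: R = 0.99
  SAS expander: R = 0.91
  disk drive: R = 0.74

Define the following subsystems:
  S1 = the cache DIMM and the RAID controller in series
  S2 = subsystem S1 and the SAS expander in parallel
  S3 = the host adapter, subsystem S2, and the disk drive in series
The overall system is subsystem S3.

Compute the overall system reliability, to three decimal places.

Series (cache DIMM and RAID controller): 0.95000 × 0.99000 = 0.94050
Parallel ([0.94050] and SAS expander): 1 − (1 − 0.94050)(1 − 0.91000) = 0.99465
Series (host adapter, [0.99465], and disk drive): 0.81000 × 0.99465 × 0.74000 = 0.596

0.596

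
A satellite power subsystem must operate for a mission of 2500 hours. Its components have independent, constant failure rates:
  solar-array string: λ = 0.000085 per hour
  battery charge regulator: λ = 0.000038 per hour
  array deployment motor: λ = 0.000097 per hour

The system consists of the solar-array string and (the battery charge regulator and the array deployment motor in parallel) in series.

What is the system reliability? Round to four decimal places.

0.7928

R(solar-array string) = exp(−0.000085 × 2500) = 0.808560
R(battery charge regulator) = exp(−0.000038 × 2500) = 0.909373
R(array deployment motor) = exp(−0.000097 × 2500) = 0.784664
Parallel (battery charge regulator and array deployment motor): 1 − (1 − 0.909373)(1 − 0.784664) = 0.980485
Series (solar-array string and [0.980485]): 0.808560 × 0.980485 = 0.7928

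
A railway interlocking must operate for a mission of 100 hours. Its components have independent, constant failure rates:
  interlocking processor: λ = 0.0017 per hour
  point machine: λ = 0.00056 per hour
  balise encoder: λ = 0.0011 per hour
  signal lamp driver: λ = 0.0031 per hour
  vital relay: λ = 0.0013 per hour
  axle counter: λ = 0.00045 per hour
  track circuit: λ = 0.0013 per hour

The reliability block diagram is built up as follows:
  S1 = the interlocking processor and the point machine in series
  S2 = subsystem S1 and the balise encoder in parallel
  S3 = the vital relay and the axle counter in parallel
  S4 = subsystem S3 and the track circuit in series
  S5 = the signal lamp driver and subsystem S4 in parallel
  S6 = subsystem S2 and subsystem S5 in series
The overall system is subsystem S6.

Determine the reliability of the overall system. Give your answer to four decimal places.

R(interlocking processor) = exp(−0.0017 × 100) = 0.843665
R(point machine) = exp(−0.00056 × 100) = 0.945539
R(balise encoder) = exp(−0.0011 × 100) = 0.895834
R(signal lamp driver) = exp(−0.0031 × 100) = 0.733447
R(vital relay) = exp(−0.0013 × 100) = 0.878095
R(axle counter) = exp(−0.00045 × 100) = 0.955997
R(track circuit) = exp(−0.0013 × 100) = 0.878095
Series (interlocking processor and point machine): 0.843665 × 0.945539 = 0.797718
Parallel ([0.797718] and balise encoder): 1 − (1 − 0.797718)(1 − 0.895834) = 0.978929
Parallel (vital relay and axle counter): 1 − (1 − 0.878095)(1 − 0.955997) = 0.994636
Series ([0.994636] and track circuit): 0.994636 × 0.878095 = 0.873385
Parallel (signal lamp driver and [0.873385]): 1 − (1 − 0.733447)(1 − 0.873385) = 0.966250
Series ([0.978929] and [0.966250]): 0.978929 × 0.966250 = 0.9459

0.9459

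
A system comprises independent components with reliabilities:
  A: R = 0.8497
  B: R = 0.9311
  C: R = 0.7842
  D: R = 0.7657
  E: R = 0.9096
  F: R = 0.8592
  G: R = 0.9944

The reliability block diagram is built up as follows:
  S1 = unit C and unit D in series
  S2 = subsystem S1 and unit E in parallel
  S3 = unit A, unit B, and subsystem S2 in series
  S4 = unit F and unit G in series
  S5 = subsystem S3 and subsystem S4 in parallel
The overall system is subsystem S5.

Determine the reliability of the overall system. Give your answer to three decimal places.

0.965

Series (C and D): 0.78420 × 0.76570 = 0.60046
Parallel ([0.60046] and E): 1 − (1 − 0.60046)(1 − 0.90960) = 0.96388
Series (A, B, and [0.96388]): 0.84970 × 0.93110 × 0.96388 = 0.76258
Series (F and G): 0.85920 × 0.99440 = 0.85439
Parallel ([0.76258] and [0.85439]): 1 − (1 − 0.76258)(1 − 0.85439) = 0.965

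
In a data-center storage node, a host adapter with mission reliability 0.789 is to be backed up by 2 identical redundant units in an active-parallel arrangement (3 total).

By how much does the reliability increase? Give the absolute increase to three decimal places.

0.202

R_before = 0.789
R_after = 1 − (1 − 0.789)^3 = 0.991
ΔR = 0.991 − 0.789 = 0.202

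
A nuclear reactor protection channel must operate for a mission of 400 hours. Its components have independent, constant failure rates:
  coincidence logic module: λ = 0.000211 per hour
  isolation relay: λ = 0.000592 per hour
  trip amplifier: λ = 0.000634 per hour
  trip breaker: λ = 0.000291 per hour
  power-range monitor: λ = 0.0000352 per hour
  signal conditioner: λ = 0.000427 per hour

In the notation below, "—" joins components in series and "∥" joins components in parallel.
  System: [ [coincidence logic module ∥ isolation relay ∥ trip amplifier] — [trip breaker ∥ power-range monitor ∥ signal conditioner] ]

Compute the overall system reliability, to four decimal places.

R(coincidence logic module) = exp(−0.000211 × 400) = 0.919064
R(isolation relay) = exp(−0.000592 × 400) = 0.789149
R(trip amplifier) = exp(−0.000634 × 400) = 0.776002
R(trip breaker) = exp(−0.000291 × 400) = 0.890119
R(power-range monitor) = exp(−0.0000352 × 400) = 0.986019
R(signal conditioner) = exp(−0.000427 × 400) = 0.842990
Parallel (coincidence logic module, isolation relay, and trip amplifier): 1 − (1 − 0.919064)(1 − 0.789149)(1 − 0.776002) = 0.996177
Parallel (trip breaker, power-range monitor, and signal conditioner): 1 − (1 − 0.890119)(1 − 0.986019)(1 − 0.842990) = 0.999759
Series ([0.996177] and [0.999759]): 0.996177 × 0.999759 = 0.9959

0.9959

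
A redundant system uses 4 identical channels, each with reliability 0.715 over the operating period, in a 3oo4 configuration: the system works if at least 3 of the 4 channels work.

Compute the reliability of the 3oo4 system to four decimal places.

R = Σ_{i=3}^{4} C(4,i) p^i (1−p)^{4−i} with p = 0.715
C(4,3)·0.715^3·0.285^1 = 0.416699
C(4,4)·0.715^4·0.285^0 = 0.261351
Sum = 0.6781

0.6781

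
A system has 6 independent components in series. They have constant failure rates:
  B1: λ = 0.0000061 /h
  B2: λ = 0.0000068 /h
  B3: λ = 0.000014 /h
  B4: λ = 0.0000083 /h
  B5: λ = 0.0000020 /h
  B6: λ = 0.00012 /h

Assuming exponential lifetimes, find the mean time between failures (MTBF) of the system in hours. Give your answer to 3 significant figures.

6360

Series of exponential components: λ_sys = Σ λ_i
λ_sys = 0.0000061 + 0.0000068 + 0.000014 + 0.0000083 + 0.0000020 + 0.00012 = 1.5720e-04 /h
MTBF = 1 / λ_sys = 6360 h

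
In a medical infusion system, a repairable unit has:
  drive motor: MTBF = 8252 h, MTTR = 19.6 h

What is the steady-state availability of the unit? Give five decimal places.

0.99763

A(drive motor) = MTBF/(MTBF+MTTR) = 8252/(8252+19.6) = 0.99763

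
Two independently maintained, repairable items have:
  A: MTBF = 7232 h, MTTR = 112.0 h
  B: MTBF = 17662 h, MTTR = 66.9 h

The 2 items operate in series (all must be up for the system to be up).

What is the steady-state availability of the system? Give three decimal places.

A(A) = MTBF/(MTBF+MTTR) = 7232/(7232+112.0) = 0.984749
A(B) = MTBF/(MTBF+MTTR) = 17662/(17662+66.9) = 0.996227
Series availability: 0.984749 × 0.996227 = 0.981

0.981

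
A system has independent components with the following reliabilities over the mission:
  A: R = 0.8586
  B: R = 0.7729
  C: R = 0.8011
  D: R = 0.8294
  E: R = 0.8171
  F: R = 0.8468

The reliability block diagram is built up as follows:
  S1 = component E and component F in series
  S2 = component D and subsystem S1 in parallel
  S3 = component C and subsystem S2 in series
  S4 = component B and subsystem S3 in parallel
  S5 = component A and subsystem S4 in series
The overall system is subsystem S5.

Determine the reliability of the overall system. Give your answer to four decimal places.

Series (E and F): 0.817100 × 0.846800 = 0.691920
Parallel (D and [0.691920]): 1 − (1 − 0.829400)(1 − 0.691920) = 0.947442
Series (C and [0.947442]): 0.801100 × 0.947442 = 0.758996
Parallel (B and [0.758996]): 1 − (1 − 0.772900)(1 − 0.758996) = 0.945268
Series (A and [0.945268]): 0.858600 × 0.945268 = 0.8116

0.8116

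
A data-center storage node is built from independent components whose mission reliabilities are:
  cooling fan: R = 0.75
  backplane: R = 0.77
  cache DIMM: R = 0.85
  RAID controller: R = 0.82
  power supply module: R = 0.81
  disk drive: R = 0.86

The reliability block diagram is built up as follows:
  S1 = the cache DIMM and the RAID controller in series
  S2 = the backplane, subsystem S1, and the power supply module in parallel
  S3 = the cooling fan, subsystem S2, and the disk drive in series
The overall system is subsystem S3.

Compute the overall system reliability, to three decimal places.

Series (cache DIMM and RAID controller): 0.85000 × 0.82000 = 0.69700
Parallel (backplane, [0.69700], and power supply module): 1 − (1 − 0.77000)(1 − 0.69700)(1 − 0.81000) = 0.98676
Series (cooling fan, [0.98676], and disk drive): 0.75000 × 0.98676 × 0.86000 = 0.636

0.636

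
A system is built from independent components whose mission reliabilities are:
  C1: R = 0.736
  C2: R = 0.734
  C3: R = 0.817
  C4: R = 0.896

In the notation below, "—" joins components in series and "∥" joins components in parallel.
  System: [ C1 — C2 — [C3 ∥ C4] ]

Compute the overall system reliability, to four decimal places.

Parallel (C3 and C4): 1 − (1 − 0.817000)(1 − 0.896000) = 0.980968
Series (C1, C2, and [0.980968]): 0.736000 × 0.734000 × 0.980968 = 0.5299

0.5299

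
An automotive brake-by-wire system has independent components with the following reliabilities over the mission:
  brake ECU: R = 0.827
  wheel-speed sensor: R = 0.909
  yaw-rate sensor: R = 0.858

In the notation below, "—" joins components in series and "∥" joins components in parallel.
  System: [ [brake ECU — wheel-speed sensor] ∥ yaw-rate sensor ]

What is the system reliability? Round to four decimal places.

0.9647

Series (brake ECU and wheel-speed sensor): 0.827000 × 0.909000 = 0.751743
Parallel ([0.751743] and yaw-rate sensor): 1 − (1 − 0.751743)(1 − 0.858000) = 0.9647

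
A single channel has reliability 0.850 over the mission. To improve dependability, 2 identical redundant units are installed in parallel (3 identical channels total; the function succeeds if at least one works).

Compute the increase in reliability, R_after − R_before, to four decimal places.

0.1466

R_before = 0.850
R_after = 1 − (1 − 0.850)^3 = 0.9966
ΔR = 0.9966 − 0.850 = 0.1466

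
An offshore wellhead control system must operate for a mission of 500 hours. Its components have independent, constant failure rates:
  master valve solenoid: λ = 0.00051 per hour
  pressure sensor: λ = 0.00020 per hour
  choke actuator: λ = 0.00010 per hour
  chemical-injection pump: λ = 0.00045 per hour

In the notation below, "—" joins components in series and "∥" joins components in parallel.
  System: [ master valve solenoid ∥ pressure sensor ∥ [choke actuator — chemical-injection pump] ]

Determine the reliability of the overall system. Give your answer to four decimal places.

0.9949

R(master valve solenoid) = exp(−0.00051 × 500) = 0.774916
R(pressure sensor) = exp(−0.00020 × 500) = 0.904837
R(choke actuator) = exp(−0.00010 × 500) = 0.951229
R(chemical-injection pump) = exp(−0.00045 × 500) = 0.798516
Series (choke actuator and chemical-injection pump): 0.951229 × 0.798516 = 0.759572
Parallel (master valve solenoid, pressure sensor, and [0.759572]): 1 − (1 − 0.774916)(1 − 0.904837)(1 − 0.759572) = 0.9949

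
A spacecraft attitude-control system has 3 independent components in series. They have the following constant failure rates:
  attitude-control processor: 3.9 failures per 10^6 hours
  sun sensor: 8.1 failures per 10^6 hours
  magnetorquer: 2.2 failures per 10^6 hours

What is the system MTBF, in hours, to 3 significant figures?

70400

Series of exponential components: λ_sys = Σ λ_i
λ_sys = 0.0000039 + 0.0000081 + 0.0000022 = 1.4200e-05 /h
MTBF = 1 / λ_sys = 70400 h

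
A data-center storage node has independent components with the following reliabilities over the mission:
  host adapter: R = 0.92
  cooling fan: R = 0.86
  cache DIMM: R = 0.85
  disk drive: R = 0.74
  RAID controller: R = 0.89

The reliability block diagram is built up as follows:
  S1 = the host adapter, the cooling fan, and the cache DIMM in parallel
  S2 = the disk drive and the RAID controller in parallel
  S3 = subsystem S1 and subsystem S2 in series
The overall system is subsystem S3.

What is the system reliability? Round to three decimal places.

0.970

Parallel (host adapter, cooling fan, and cache DIMM): 1 − (1 − 0.92000)(1 − 0.86000)(1 − 0.85000) = 0.99832
Parallel (disk drive and RAID controller): 1 − (1 − 0.74000)(1 − 0.89000) = 0.97140
Series ([0.99832] and [0.97140]): 0.99832 × 0.97140 = 0.970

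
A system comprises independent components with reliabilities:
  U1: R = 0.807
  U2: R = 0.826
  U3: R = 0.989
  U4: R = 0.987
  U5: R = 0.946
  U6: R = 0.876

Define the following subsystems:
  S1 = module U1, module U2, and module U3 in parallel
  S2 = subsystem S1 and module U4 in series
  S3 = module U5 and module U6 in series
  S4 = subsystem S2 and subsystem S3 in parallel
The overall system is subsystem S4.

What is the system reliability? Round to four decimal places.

Parallel (U1, U2, and U3): 1 − (1 − 0.807000)(1 − 0.826000)(1 − 0.989000) = 0.999631
Series ([0.999631] and U4): 0.999631 × 0.987000 = 0.986636
Series (U5 and U6): 0.946000 × 0.876000 = 0.828696
Parallel ([0.986636] and [0.828696]): 1 − (1 − 0.986636)(1 − 0.828696) = 0.9977

0.9977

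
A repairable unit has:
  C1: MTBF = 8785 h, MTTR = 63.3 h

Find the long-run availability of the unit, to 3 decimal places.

A(C1) = MTBF/(MTBF+MTTR) = 8785/(8785+63.3) = 0.993

0.993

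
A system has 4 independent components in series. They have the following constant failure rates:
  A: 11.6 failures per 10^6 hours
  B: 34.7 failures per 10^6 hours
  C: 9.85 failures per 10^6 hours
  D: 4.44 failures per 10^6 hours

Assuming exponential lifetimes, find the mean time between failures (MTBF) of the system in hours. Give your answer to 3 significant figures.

16500

Series of exponential components: λ_sys = Σ λ_i
λ_sys = 0.0000116 + 0.0000347 + 0.00000985 + 0.00000444 = 6.0590e-05 /h
MTBF = 1 / λ_sys = 16500 h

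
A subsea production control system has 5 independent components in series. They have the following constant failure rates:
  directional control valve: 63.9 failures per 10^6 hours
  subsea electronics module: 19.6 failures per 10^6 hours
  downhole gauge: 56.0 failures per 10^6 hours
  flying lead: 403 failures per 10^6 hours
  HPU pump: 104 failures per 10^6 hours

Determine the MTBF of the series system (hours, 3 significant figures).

1550

Series of exponential components: λ_sys = Σ λ_i
λ_sys = 0.0000639 + 0.0000196 + 0.0000560 + 0.000403 + 0.000104 = 6.4650e-04 /h
MTBF = 1 / λ_sys = 1550 h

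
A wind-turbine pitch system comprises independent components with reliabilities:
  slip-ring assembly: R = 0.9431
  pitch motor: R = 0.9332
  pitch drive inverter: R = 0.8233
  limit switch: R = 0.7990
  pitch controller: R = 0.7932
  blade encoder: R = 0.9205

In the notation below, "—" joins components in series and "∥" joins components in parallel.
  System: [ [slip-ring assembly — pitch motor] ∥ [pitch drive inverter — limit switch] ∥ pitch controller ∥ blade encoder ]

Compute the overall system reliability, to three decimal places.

Series (slip-ring assembly and pitch motor): 0.94310 × 0.93320 = 0.88010
Series (pitch drive inverter and limit switch): 0.82330 × 0.79900 = 0.65782
Parallel ([0.88010], [0.65782], pitch controller, and blade encoder): 1 − (1 − 0.88010)(1 − 0.65782)(1 − 0.79320)(1 − 0.92050) = 0.999

0.999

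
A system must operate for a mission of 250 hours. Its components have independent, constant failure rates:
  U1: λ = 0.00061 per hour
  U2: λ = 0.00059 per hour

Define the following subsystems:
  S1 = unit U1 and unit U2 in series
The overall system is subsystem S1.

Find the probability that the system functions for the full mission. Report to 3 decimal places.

R(U1) = exp(−0.00061 × 250) = 0.85856
R(U2) = exp(−0.00059 × 250) = 0.86286
Series (U1 and U2): 0.85856 × 0.86286 = 0.741

0.741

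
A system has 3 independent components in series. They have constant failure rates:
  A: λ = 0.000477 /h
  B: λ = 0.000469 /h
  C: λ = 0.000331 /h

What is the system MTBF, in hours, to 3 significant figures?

Series of exponential components: λ_sys = Σ λ_i
λ_sys = 0.000477 + 0.000469 + 0.000331 = 1.2770e-03 /h
MTBF = 1 / λ_sys = 783 h

783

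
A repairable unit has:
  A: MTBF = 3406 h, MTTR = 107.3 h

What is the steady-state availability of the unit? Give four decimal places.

A(A) = MTBF/(MTBF+MTTR) = 3406/(3406+107.3) = 0.9695

0.9695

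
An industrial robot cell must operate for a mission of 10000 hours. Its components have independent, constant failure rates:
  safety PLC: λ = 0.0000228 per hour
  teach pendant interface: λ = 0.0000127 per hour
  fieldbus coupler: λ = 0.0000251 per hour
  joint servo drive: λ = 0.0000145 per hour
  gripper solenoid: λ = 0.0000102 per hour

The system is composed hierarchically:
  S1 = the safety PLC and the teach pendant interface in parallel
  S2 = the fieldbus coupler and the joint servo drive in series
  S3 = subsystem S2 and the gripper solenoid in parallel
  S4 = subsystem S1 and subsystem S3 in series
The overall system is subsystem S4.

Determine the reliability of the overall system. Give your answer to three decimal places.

R(safety PLC) = exp(−0.0000228 × 10000) = 0.79612
R(teach pendant interface) = exp(−0.0000127 × 10000) = 0.88073
R(fieldbus coupler) = exp(−0.0000251 × 10000) = 0.77802
R(joint servo drive) = exp(−0.0000145 × 10000) = 0.86502
R(gripper solenoid) = exp(−0.0000102 × 10000) = 0.90303
Parallel (safety PLC and teach pendant interface): 1 − (1 − 0.79612)(1 − 0.88073) = 0.97568
Series (fieldbus coupler and joint servo drive): 0.77802 × 0.86502 = 0.67300
Parallel ([0.67300] and gripper solenoid): 1 − (1 − 0.67300)(1 − 0.90303) = 0.96829
Series ([0.97568] and [0.96829]): 0.97568 × 0.96829 = 0.945

0.945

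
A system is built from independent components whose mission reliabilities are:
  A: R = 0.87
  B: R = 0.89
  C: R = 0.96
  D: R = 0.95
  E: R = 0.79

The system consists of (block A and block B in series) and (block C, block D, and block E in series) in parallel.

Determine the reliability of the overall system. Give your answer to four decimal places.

Series (A and B): 0.870000 × 0.890000 = 0.774300
Series (C, D, and E): 0.960000 × 0.950000 × 0.790000 = 0.720480
Parallel ([0.774300] and [0.720480]): 1 − (1 − 0.774300)(1 − 0.720480) = 0.9369

0.9369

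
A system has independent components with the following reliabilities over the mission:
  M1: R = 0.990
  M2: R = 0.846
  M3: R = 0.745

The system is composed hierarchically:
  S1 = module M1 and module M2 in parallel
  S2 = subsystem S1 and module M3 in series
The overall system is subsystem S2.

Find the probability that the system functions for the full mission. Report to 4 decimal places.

Parallel (M1 and M2): 1 − (1 − 0.990000)(1 − 0.846000) = 0.998460
Series ([0.998460] and M3): 0.998460 × 0.745000 = 0.7439

0.7439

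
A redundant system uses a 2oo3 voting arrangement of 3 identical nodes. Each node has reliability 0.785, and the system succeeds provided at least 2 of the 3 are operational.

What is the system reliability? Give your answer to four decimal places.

R = Σ_{i=2}^{3} C(3,i) p^i (1−p)^{3−i} with p = 0.785
C(3,2)·0.785^2·0.215^1 = 0.397465
C(3,3)·0.785^3·0.215^0 = 0.483737
Sum = 0.8812

0.8812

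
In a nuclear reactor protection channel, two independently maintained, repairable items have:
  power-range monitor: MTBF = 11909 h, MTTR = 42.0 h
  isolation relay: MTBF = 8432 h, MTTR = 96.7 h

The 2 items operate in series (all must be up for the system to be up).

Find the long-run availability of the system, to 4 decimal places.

A(power-range monitor) = MTBF/(MTBF+MTTR) = 11909/(11909+42.0) = 0.996486
A(isolation relay) = MTBF/(MTBF+MTTR) = 8432/(8432+96.7) = 0.988662
Series availability: 0.996486 × 0.988662 = 0.9852

0.9852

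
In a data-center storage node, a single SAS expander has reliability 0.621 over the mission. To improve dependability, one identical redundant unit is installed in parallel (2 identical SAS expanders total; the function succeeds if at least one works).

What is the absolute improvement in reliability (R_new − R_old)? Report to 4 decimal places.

0.2354

R_before = 0.621
R_after = 1 − (1 − 0.621)^2 = 0.8564
ΔR = 0.8564 − 0.621 = 0.2354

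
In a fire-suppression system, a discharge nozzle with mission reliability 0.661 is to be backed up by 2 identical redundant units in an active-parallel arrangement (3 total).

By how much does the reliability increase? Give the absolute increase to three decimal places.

R_before = 0.661
R_after = 1 − (1 − 0.661)^3 = 0.961
ΔR = 0.961 − 0.661 = 0.300

0.300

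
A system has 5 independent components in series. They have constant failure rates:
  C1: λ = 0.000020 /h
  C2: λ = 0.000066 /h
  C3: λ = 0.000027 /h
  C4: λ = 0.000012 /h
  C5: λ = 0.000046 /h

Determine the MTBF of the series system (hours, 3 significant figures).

Series of exponential components: λ_sys = Σ λ_i
λ_sys = 0.000020 + 0.000066 + 0.000027 + 0.000012 + 0.000046 = 1.7100e-04 /h
MTBF = 1 / λ_sys = 5850 h

5850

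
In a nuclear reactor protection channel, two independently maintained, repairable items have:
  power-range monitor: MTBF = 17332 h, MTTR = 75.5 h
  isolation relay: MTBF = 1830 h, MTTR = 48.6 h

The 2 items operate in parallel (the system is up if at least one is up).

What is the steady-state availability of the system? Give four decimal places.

0.9999

A(power-range monitor) = MTBF/(MTBF+MTTR) = 17332/(17332+75.5) = 0.995663
A(isolation relay) = MTBF/(MTBF+MTTR) = 1830/(1830+48.6) = 0.974130
Parallel availability: 1 − (1 − 0.995663)(1 − 0.974130) = 0.9999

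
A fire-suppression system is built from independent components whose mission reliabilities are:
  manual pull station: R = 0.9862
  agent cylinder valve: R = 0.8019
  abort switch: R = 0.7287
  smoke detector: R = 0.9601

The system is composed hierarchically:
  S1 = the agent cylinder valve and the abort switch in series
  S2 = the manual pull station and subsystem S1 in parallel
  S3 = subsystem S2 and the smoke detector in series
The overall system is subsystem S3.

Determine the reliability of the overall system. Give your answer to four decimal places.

0.9546

Series (agent cylinder valve and abort switch): 0.801900 × 0.728700 = 0.584345
Parallel (manual pull station and [0.584345]): 1 − (1 − 0.986200)(1 − 0.584345) = 0.994264
Series ([0.994264] and smoke detector): 0.994264 × 0.960100 = 0.9546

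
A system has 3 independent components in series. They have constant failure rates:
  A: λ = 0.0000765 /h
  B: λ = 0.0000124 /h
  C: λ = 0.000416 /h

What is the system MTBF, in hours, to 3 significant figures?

Series of exponential components: λ_sys = Σ λ_i
λ_sys = 0.0000765 + 0.0000124 + 0.000416 = 5.0490e-04 /h
MTBF = 1 / λ_sys = 1980 h

1980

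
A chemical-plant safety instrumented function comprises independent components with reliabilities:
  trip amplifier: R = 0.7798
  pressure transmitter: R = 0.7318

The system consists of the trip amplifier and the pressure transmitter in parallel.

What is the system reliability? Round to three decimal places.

0.941

Parallel (trip amplifier and pressure transmitter): 1 − (1 − 0.77980)(1 − 0.73180) = 0.941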